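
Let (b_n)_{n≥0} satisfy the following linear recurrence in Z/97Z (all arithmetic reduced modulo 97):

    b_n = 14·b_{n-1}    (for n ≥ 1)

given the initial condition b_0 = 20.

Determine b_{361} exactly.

b_1 = 14·20 = 86
b_2 = 14·86 = 40
b_3 = 14·40 = 75
b_4 = 14·75 = 80
b_5 = 14·80 = 53
b_6 = 14·53 = 63
b_7 = 14·63 = 9
b_8 = 14·9 = 29
b_9 = 14·29 = 18
b_10 = 14·18 = 58
b_11 = 14·58 = 36
b_12 = 14·36 = 19
b_13 = 14·19 = 72
b_14 = 14·72 = 38
b_15 = 14·38 = 47
b_16 = 14·47 = 76
b_17 = 14·76 = 94
b_18 = 14·94 = 55
b_19 = 14·55 = 91
b_20 = 14·91 = 13
b_21 = 14·13 = 85
b_22 = 14·85 = 26
b_23 = 14·26 = 73
b_24 = 14·73 = 52
b_25 = 14·52 = 49
b_26 = 14·49 = 7
b_27 = 14·7 = 1
b_28 = 14·1 = 14
b_29 = 14·14 = 2
b_30 = 14·2 = 28
b_31 = 14·28 = 4
b_32 = 14·4 = 56
b_33 = 14·56 = 8
b_34 = 14·8 = 15
b_35 = 14·15 = 16
b_36 = 14·16 = 30
b_37 = 14·30 = 32
b_38 = 14·32 = 60
b_39 = 14·60 = 64
b_40 = 14·64 = 23
b_41 = 14·23 = 31
b_42 = 14·31 = 46
b_43 = 14·46 = 62
b_44 = 14·62 = 92
b_45 = 14·92 = 27
b_46 = 14·27 = 87
b_47 = 14·87 = 54
b_48 = 14·54 = 77
b_49 = 14·77 = 11
b_50 = 14·11 = 57
b_51 = 14·57 = 22
b_52 = 14·22 = 17
b_53 = 14·17 = 44
b_54 = 14·44 = 34
b_55 = 14·34 = 88
b_56 = 14·88 = 68
b_57 = 14·68 = 79
b_58 = 14·79 = 39
b_59 = 14·39 = 61
b_60 = 14·61 = 78
b_61 = 14·78 = 25
b_62 = 14·25 = 59
b_63 = 14·59 = 50
b_64 = 14·50 = 21
b_65 = 14·21 = 3
b_66 = 14·3 = 42
b_67 = 14·42 = 6
b_68 = 14·6 = 84
b_69 = 14·84 = 12
b_70 = 14·12 = 71
b_71 = 14·71 = 24
b_72 = 14·24 = 45
b_73 = 14·45 = 48
b_74 = 14·48 = 90
b_75 = 14·90 = 96
b_76 = 14·96 = 83
b_77 = 14·83 = 95
b_78 = 14·95 = 69
b_79 = 14·69 = 93
b_80 = 14·93 = 41
b_81 = 14·41 = 89
b_82 = 14·89 = 82
b_83 = 14·82 = 81
b_84 = 14·81 = 67
b_85 = 14·67 = 65
b_86 = 14·65 = 37
b_87 = 14·37 = 33
b_88 = 14·33 = 74
b_89 = 14·74 = 66
b_90 = 14·66 = 51
b_91 = 14·51 = 35
b_92 = 14·35 = 5
b_93 = 14·5 = 70
b_94 = 14·70 = 10
b_95 = 14·10 = 43
b_96 = 14·43 = 20
(b_96) = (20) = (b_0), so the sequence has period 96.
361 ≡ 73 (mod 96), hence b_361 = b_73 = 48.

48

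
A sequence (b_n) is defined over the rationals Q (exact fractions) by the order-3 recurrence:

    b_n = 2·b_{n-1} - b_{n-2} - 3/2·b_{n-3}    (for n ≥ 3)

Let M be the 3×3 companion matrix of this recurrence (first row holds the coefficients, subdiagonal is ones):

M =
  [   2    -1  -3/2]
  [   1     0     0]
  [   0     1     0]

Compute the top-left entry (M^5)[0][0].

(M^5)[0][0] is the top entry after applying M 5 times to the unit state (1, 0, 0). Equivalently it is h_{7} for the auxiliary sequence (h_n) obeying the same recurrence with h_2 = 1 and h_i = 0 for 0 ≤ i < 2:
h_3 = 2·1 + -1·0 + -3/2·0 = 2
h_4 = 2·2 + -1·1 + -3/2·0 = 3
h_5 = 2·3 + -1·2 + -3/2·1 = 5/2
h_6 = 2·5/2 + -1·3 + -3/2·2 = -1
h_7 = 2·-1 + -1·5/2 + -3/2·3 = -9

-9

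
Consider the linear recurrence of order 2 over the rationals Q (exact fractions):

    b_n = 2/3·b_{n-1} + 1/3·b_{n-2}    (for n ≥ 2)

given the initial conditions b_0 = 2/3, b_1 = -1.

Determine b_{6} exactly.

b_2 = 2/3·-1 + 1/3·2/3 = -4/9
b_3 = 2/3·-4/9 + 1/3·-1 = -17/27
b_4 = 2/3·-17/27 + 1/3·-4/9 = -46/81
b_5 = 2/3·-46/81 + 1/3·-17/27 = -143/243
b_6 = 2/3·-143/243 + 1/3·-46/81 = -424/729

-424/729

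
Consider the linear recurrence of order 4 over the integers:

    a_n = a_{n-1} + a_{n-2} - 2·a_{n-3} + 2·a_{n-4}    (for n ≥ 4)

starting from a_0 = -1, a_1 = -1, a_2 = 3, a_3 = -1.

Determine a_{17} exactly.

a_4 = 1·-1 + 1·3 + -2·-1 + 2·-1 = 2
a_5 = 1·2 + 1·-1 + -2·3 + 2·-1 = -7
a_6 = 1·-7 + 1·2 + -2·-1 + 2·3 = 3
a_7 = 1·3 + 1·-7 + -2·2 + 2·-1 = -10
a_8 = 1·-10 + 1·3 + -2·-7 + 2·2 = 11
a_9 = 1·11 + 1·-10 + -2·3 + 2·-7 = -19
a_10 = 1·-19 + 1·11 + -2·-10 + 2·3 = 18
a_11 = 1·18 + 1·-19 + -2·11 + 2·-10 = -43
a_12 = 1·-43 + 1·18 + -2·-19 + 2·11 = 35
a_13 = 1·35 + 1·-43 + -2·18 + 2·-19 = -82
a_14 = 1·-82 + 1·35 + -2·-43 + 2·18 = 75
a_15 = 1·75 + 1·-82 + -2·35 + 2·-43 = -163
a_16 = 1·-163 + 1·75 + -2·-82 + 2·35 = 146
a_17 = 1·146 + 1·-163 + -2·75 + 2·-82 = -331

-331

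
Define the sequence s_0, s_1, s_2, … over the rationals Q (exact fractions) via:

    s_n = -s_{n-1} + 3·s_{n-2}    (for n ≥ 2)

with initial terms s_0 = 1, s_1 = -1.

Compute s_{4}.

19

s_2 = -1·-1 + 3·1 = 4
s_3 = -1·4 + 3·-1 = -7
s_4 = -1·-7 + 3·4 = 19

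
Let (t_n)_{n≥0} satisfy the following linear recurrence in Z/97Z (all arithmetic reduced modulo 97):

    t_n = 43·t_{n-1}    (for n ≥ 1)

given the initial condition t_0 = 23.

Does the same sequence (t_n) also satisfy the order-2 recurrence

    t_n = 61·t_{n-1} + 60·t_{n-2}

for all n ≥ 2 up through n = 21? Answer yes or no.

Terms t_0..t_21: 23, 19, 41, 17, 52, 5, 21, 30, 29, 83, 77, 13, 74, 78, 56, 80, 45, 92, 76, 67, 68, 14
n=2: candidate gives 17, actual t_2 = 41 ✗

no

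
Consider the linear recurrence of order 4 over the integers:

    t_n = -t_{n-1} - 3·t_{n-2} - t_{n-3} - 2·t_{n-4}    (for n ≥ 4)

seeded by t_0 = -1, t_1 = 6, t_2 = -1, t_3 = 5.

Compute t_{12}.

t_4 = -1·5 + -3·-1 + -1·6 + -2·-1 = -6
t_5 = -1·-6 + -3·5 + -1·-1 + -2·6 = -20
t_6 = -1·-20 + -3·-6 + -1·5 + -2·-1 = 35
t_7 = -1·35 + -3·-20 + -1·-6 + -2·5 = 21
t_8 = -1·21 + -3·35 + -1·-20 + -2·-6 = -94
t_9 = -1·-94 + -3·21 + -1·35 + -2·-20 = 36
t_10 = -1·36 + -3·-94 + -1·21 + -2·35 = 155
t_11 = -1·155 + -3·36 + -1·-94 + -2·21 = -211
t_12 = -1·-211 + -3·155 + -1·36 + -2·-94 = -102

-102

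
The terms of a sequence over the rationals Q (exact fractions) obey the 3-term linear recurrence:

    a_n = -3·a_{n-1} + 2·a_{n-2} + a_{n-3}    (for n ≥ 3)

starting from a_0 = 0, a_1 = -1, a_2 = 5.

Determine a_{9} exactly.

a_3 = -3·5 + 2·-1 + 1·0 = -17
a_4 = -3·-17 + 2·5 + 1·-1 = 60
a_5 = -3·60 + 2·-17 + 1·5 = -209
a_6 = -3·-209 + 2·60 + 1·-17 = 730
a_7 = -3·730 + 2·-209 + 1·60 = -2548
a_8 = -3·-2548 + 2·730 + 1·-209 = 8895
a_9 = -3·8895 + 2·-2548 + 1·730 = -31051

-31051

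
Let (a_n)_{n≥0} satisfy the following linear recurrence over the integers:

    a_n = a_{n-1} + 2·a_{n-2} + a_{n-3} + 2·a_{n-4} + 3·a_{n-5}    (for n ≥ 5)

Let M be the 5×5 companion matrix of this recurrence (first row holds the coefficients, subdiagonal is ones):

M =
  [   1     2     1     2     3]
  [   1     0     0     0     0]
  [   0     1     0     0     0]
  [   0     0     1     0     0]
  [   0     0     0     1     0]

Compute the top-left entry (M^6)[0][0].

80

(M^6)[0][0] is the top entry after applying M 6 times to the unit state (1, 0, 0, 0, 0). Equivalently it is h_{10} for the auxiliary sequence (h_n) obeying the same recurrence with h_4 = 1 and h_i = 0 for 0 ≤ i < 4:
h_5 = 1·1 + 2·0 + 1·0 + 2·0 + 3·0 = 1
h_6 = 1·1 + 2·1 + 1·0 + 2·0 + 3·0 = 3
h_7 = 1·3 + 2·1 + 1·1 + 2·0 + 3·0 = 6
h_8 = 1·6 + 2·3 + 1·1 + 2·1 + 3·0 = 15
h_9 = 1·15 + 2·6 + 1·3 + 2·1 + 3·1 = 35
h_10 = 1·35 + 2·15 + 1·6 + 2·3 + 3·1 = 80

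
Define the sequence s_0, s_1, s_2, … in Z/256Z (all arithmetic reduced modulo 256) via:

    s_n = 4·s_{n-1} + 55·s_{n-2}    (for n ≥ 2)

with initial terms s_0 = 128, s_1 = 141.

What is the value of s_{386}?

s_2 = 4·141 + 55·128 = 180
s_3 = 4·180 + 55·141 = 27
s_4 = 4·27 + 55·180 = 24
s_5 = 4·24 + 55·27 = 45
s_6 = 4·45 + 55·24 = 220
s_7 = 4·220 + 55·45 = 27
s_8 = 4·27 + 55·220 = 176
s_9 = 4·176 + 55·27 = 141
s_10 = 4·141 + 55·176 = 4
s_11 = 4·4 + 55·141 = 91
s_12 = 4·91 + 55·4 = 72
s_13 = 4·72 + 55·91 = 173
s_14 = 4·173 + 55·72 = 44
s_15 = 4·44 + 55·173 = 219
s_16 = 4·219 + 55·44 = 224
s_17 = 4·224 + 55·219 = 141
s_18 = 4·141 + 55·224 = 84
s_19 = 4·84 + 55·141 = 155
s_20 = 4·155 + 55·84 = 120
s_21 = 4·120 + 55·155 = 45
s_22 = 4·45 + 55·120 = 124
s_23 = 4·124 + 55·45 = 155
s_24 = 4·155 + 55·124 = 16
s_25 = 4·16 + 55·155 = 141
s_26 = 4·141 + 55·16 = 164
s_27 = 4·164 + 55·141 = 219
s_28 = 4·219 + 55·164 = 168
s_29 = 4·168 + 55·219 = 173
s_30 = 4·173 + 55·168 = 204
s_31 = 4·204 + 55·173 = 91
s_32 = 4·91 + 55·204 = 64
s_33 = 4·64 + 55·91 = 141
s_34 = 4·141 + 55·64 = 244
s_35 = 4·244 + 55·141 = 27
s_36 = 4·27 + 55·244 = 216
s_37 = 4·216 + 55·27 = 45
s_38 = 4·45 + 55·216 = 28
s_39 = 4·28 + 55·45 = 27
s_40 = 4·27 + 55·28 = 112
s_41 = 4·112 + 55·27 = 141
s_42 = 4·141 + 55·112 = 68
s_43 = 4·68 + 55·141 = 91
s_44 = 4·91 + 55·68 = 8
s_45 = 4·8 + 55·91 = 173
s_46 = 4·173 + 55·8 = 108
s_47 = 4·108 + 55·173 = 219
s_48 = 4·219 + 55·108 = 160
s_49 = 4·160 + 55·219 = 141
s_50 = 4·141 + 55·160 = 148
s_51 = 4·148 + 55·141 = 155
s_52 = 4·155 + 55·148 = 56
s_53 = 4·56 + 55·155 = 45
s_54 = 4·45 + 55·56 = 188
s_55 = 4·188 + 55·45 = 155
s_56 = 4·155 + 55·188 = 208
s_57 = 4·208 + 55·155 = 141
s_58 = 4·141 + 55·208 = 228
s_59 = 4·228 + 55·141 = 219
s_60 = 4·219 + 55·228 = 104
s_61 = 4·104 + 55·219 = 173
s_62 = 4·173 + 55·104 = 12
s_63 = 4·12 + 55·173 = 91
s_64 = 4·91 + 55·12 = 0
s_65 = 4·0 + 55·91 = 141
s_66 = 4·141 + 55·0 = 52
s_67 = 4·52 + 55·141 = 27
s_68 = 4·27 + 55·52 = 152
s_69 = 4·152 + 55·27 = 45
s_70 = 4·45 + 55·152 = 92
s_71 = 4·92 + 55·45 = 27
s_72 = 4·27 + 55·92 = 48
s_73 = 4·48 + 55·27 = 141
s_74 = 4·141 + 55·48 = 132
s_75 = 4·132 + 55·141 = 91
s_76 = 4·91 + 55·132 = 200
s_77 = 4·200 + 55·91 = 173
s_78 = 4·173 + 55·200 = 172
s_79 = 4·172 + 55·173 = 219
s_80 = 4·219 + 55·172 = 96
s_81 = 4·96 + 55·219 = 141
s_82 = 4·141 + 55·96 = 212
s_83 = 4·212 + 55·141 = 155
s_84 = 4·155 + 55·212 = 248
s_85 = 4·248 + 55·155 = 45
s_86 = 4·45 + 55·248 = 252
s_87 = 4·252 + 55·45 = 155
s_88 = 4·155 + 55·252 = 144
s_89 = 4·144 + 55·155 = 141
s_90 = 4·141 + 55·144 = 36
s_91 = 4·36 + 55·141 = 219
s_92 = 4·219 + 55·36 = 40
s_93 = 4·40 + 55·219 = 173
s_94 = 4·173 + 55·40 = 76
s_95 = 4·76 + 55·173 = 91
s_96 = 4·91 + 55·76 = 192
s_97 = 4·192 + 55·91 = 141
s_98 = 4·141 + 55·192 = 116
s_99 = 4·116 + 55·141 = 27
s_100 = 4·27 + 55·116 = 88
s_101 = 4·88 + 55·27 = 45
s_102 = 4·45 + 55·88 = 156
s_103 = 4·156 + 55·45 = 27
s_104 = 4·27 + 55·156 = 240
s_105 = 4·240 + 55·27 = 141
s_106 = 4·141 + 55·240 = 196
s_107 = 4·196 + 55·141 = 91
s_108 = 4·91 + 55·196 = 136
s_109 = 4·136 + 55·91 = 173
s_110 = 4·173 + 55·136 = 236
s_111 = 4·236 + 55·173 = 219
s_112 = 4·219 + 55·236 = 32
s_113 = 4·32 + 55·219 = 141
s_114 = 4·141 + 55·32 = 20
s_115 = 4·20 + 55·141 = 155
s_116 = 4·155 + 55·20 = 184
s_117 = 4·184 + 55·155 = 45
s_118 = 4·45 + 55·184 = 60
s_119 = 4·60 + 55·45 = 155
s_120 = 4·155 + 55·60 = 80
s_121 = 4·80 + 55·155 = 141
s_122 = 4·141 + 55·80 = 100
s_123 = 4·100 + 55·141 = 219
s_124 = 4·219 + 55·100 = 232
s_125 = 4·232 + 55·219 = 173
s_126 = 4·173 + 55·232 = 140
s_127 = 4·140 + 55·173 = 91
s_128 = 4·91 + 55·140 = 128
s_129 = 4·128 + 55·91 = 141
(s_128, s_129) = (128, 141) = (s_0, s_1), so the sequence has period 128.
386 ≡ 2 (mod 128), hence s_386 = s_2 = 180.

180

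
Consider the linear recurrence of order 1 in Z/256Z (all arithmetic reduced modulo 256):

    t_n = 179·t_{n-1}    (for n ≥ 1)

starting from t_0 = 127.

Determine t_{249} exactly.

t_1 = 179·127 = 205
t_2 = 179·205 = 87
t_3 = 179·87 = 213
t_4 = 179·213 = 239
t_5 = 179·239 = 29
t_6 = 179·29 = 71
t_7 = 179·71 = 165
t_8 = 179·165 = 95
t_9 = 179·95 = 109
t_10 = 179·109 = 55
t_11 = 179·55 = 117
t_12 = 179·117 = 207
t_13 = 179·207 = 189
t_14 = 179·189 = 39
t_15 = 179·39 = 69
t_16 = 179·69 = 63
t_17 = 179·63 = 13
t_18 = 179·13 = 23
t_19 = 179·23 = 21
t_20 = 179·21 = 175
t_21 = 179·175 = 93
t_22 = 179·93 = 7
t_23 = 179·7 = 229
t_24 = 179·229 = 31
t_25 = 179·31 = 173
t_26 = 179·173 = 247
t_27 = 179·247 = 181
t_28 = 179·181 = 143
t_29 = 179·143 = 253
t_30 = 179·253 = 231
t_31 = 179·231 = 133
t_32 = 179·133 = 255
t_33 = 179·255 = 77
t_34 = 179·77 = 215
t_35 = 179·215 = 85
t_36 = 179·85 = 111
t_37 = 179·111 = 157
t_38 = 179·157 = 199
t_39 = 179·199 = 37
t_40 = 179·37 = 223
t_41 = 179·223 = 237
t_42 = 179·237 = 183
t_43 = 179·183 = 245
t_44 = 179·245 = 79
t_45 = 179·79 = 61
t_46 = 179·61 = 167
t_47 = 179·167 = 197
t_48 = 179·197 = 191
t_49 = 179·191 = 141
t_50 = 179·141 = 151
t_51 = 179·151 = 149
t_52 = 179·149 = 47
t_53 = 179·47 = 221
t_54 = 179·221 = 135
t_55 = 179·135 = 101
t_56 = 179·101 = 159
t_57 = 179·159 = 45
t_58 = 179·45 = 119
t_59 = 179·119 = 53
t_60 = 179·53 = 15
t_61 = 179·15 = 125
t_62 = 179·125 = 103
t_63 = 179·103 = 5
t_64 = 179·5 = 127
(t_64) = (127) = (t_0), so the sequence has period 64.
249 ≡ 57 (mod 64), hence t_249 = t_57 = 45.

45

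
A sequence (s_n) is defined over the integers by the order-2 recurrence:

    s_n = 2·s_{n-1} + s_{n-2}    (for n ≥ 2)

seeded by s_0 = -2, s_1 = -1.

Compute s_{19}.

-12113529

s_2 = 2·-1 + 1·-2 = -4
s_3 = 2·-4 + 1·-1 = -9
s_4 = 2·-9 + 1·-4 = -22
s_5 = 2·-22 + 1·-9 = -53
s_6 = 2·-53 + 1·-22 = -128
s_7 = 2·-128 + 1·-53 = -309
s_8 = 2·-309 + 1·-128 = -746
s_9 = 2·-746 + 1·-309 = -1801
s_10 = 2·-1801 + 1·-746 = -4348
s_11 = 2·-4348 + 1·-1801 = -10497
s_12 = 2·-10497 + 1·-4348 = -25342
s_13 = 2·-25342 + 1·-10497 = -61181
s_14 = 2·-61181 + 1·-25342 = -147704
s_15 = 2·-147704 + 1·-61181 = -356589
s_16 = 2·-356589 + 1·-147704 = -860882
s_17 = 2·-860882 + 1·-356589 = -2078353
s_18 = 2·-2078353 + 1·-860882 = -5017588
s_19 = 2·-5017588 + 1·-2078353 = -12113529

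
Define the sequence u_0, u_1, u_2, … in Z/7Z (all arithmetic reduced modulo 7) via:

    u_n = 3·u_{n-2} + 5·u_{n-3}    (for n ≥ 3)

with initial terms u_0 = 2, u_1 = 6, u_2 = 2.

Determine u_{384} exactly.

3

u_3 = 0·2 + 3·6 + 5·2 = 0
u_4 = 0·0 + 3·2 + 5·6 = 1
u_5 = 0·1 + 3·0 + 5·2 = 3
u_6 = 0·3 + 3·1 + 5·0 = 3
u_7 = 0·3 + 3·3 + 5·1 = 0
u_8 = 0·0 + 3·3 + 5·3 = 3
u_9 = 0·3 + 3·0 + 5·3 = 1
u_10 = 0·1 + 3·3 + 5·0 = 2
u_11 = 0·2 + 3·1 + 5·3 = 4
u_12 = 0·4 + 3·2 + 5·1 = 4
u_13 = 0·4 + 3·4 + 5·2 = 1
u_14 = 0·1 + 3·4 + 5·4 = 4
u_15 = 0·4 + 3·1 + 5·4 = 2
u_16 = 0·2 + 3·4 + 5·1 = 3
u_17 = 0·3 + 3·2 + 5·4 = 5
u_18 = 0·5 + 3·3 + 5·2 = 5
u_19 = 0·5 + 3·5 + 5·3 = 2
u_20 = 0·2 + 3·5 + 5·5 = 5
u_21 = 0·5 + 3·2 + 5·5 = 3
u_22 = 0·3 + 3·5 + 5·2 = 4
u_23 = 0·4 + 3·3 + 5·5 = 6
u_24 = 0·6 + 3·4 + 5·3 = 6
u_25 = 0·6 + 3·6 + 5·4 = 3
u_26 = 0·3 + 3·6 + 5·6 = 6
u_27 = 0·6 + 3·3 + 5·6 = 4
u_28 = 0·4 + 3·6 + 5·3 = 5
u_29 = 0·5 + 3·4 + 5·6 = 0
u_30 = 0·0 + 3·5 + 5·4 = 0
u_31 = 0·0 + 3·0 + 5·5 = 4
u_32 = 0·4 + 3·0 + 5·0 = 0
u_33 = 0·0 + 3·4 + 5·0 = 5
u_34 = 0·5 + 3·0 + 5·4 = 6
u_35 = 0·6 + 3·5 + 5·0 = 1
u_36 = 0·1 + 3·6 + 5·5 = 1
u_37 = 0·1 + 3·1 + 5·6 = 5
u_38 = 0·5 + 3·1 + 5·1 = 1
u_39 = 0·1 + 3·5 + 5·1 = 6
u_40 = 0·6 + 3·1 + 5·5 = 0
u_41 = 0·0 + 3·6 + 5·1 = 2
u_42 = 0·2 + 3·0 + 5·6 = 2
u_43 = 0·2 + 3·2 + 5·0 = 6
u_44 = 0·6 + 3·2 + 5·2 = 2
(u_42, u_43, u_44) = (2, 6, 2) = (u_0, u_1, u_2), so the sequence has period 42.
384 ≡ 6 (mod 42), hence u_384 = u_6 = 3.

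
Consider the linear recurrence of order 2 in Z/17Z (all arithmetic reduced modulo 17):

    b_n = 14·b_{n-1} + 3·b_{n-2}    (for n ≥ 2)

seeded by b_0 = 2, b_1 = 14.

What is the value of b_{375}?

b_2 = 14·14 + 3·2 = 15
b_3 = 14·15 + 3·14 = 14
b_4 = 14·14 + 3·15 = 3
b_5 = 14·3 + 3·14 = 16
b_6 = 14·16 + 3·3 = 12
b_7 = 14·12 + 3·16 = 12
b_8 = 14·12 + 3·12 = 0
b_9 = 14·0 + 3·12 = 2
b_10 = 14·2 + 3·0 = 11
b_11 = 14·11 + 3·2 = 7
b_12 = 14·7 + 3·11 = 12
b_13 = 14·12 + 3·7 = 2
b_14 = 14·2 + 3·12 = 13
b_15 = 14·13 + 3·2 = 1
b_16 = 14·1 + 3·13 = 2
b_17 = 14·2 + 3·1 = 14
(b_16, b_17) = (2, 14) = (b_0, b_1), so the sequence has period 16.
375 ≡ 7 (mod 16), hence b_375 = b_7 = 12.

12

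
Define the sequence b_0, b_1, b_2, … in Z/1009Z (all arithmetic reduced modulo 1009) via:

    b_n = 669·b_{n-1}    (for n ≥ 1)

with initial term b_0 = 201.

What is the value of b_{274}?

600

b_1 = 669·201 = 272
b_2 = 669·272 = 348
b_3 = 669·348 = 742
b_4 = 669·742 = 979
b_5 = 669·979 = 110
b_6 = 669·110 = 942
Continuing the recurrence:
  b_7 = 582;  b_8 = 893;  b_9 = 89;  b_10 = 10;  b_11 = 636;  b_12 = 695
  b_13 = 815;  b_14 = 375;  b_15 = 643;  b_16 = 333;  b_17 = 797;  b_18 = 441
  b_19 = 401;  b_20 = 884;  b_21 = 122;  b_22 = 898;  b_23 = 407;  b_24 = 862
  b_25 = 539;  b_26 = 378;  b_27 = 632;  b_28 = 37;  b_29 = 537;  b_30 = 49
  b_31 = 493;  b_32 = 883;  b_33 = 462;  b_34 = 324;  b_35 = 830;  b_36 = 320
  b_37 = 172;  b_38 = 42;  b_39 = 855;  b_40 = 901;  b_41 = 396;  b_42 = 566
  b_43 = 279;  b_44 = 995;  b_45 = 724;  b_46 = 36;  b_47 = 877;  b_48 = 484
  b_49 = 916;  b_50 = 341;  b_51 = 95;  b_52 = 997;  b_53 = 44;  b_54 = 175
  b_55 = 31;  b_56 = 559;  b_57 = 641;  b_58 = 4;  b_59 = 658;  b_60 = 278
  b_61 = 326;  b_62 = 150;  b_63 = 459;  b_64 = 335;  b_65 = 117;  b_66 = 580
  b_67 = 564;  b_68 = 959;  b_69 = 856;  b_70 = 561;  b_71 = 970;  b_72 = 143
  b_73 = 821;  b_74 = 353;  b_75 = 51;  b_76 = 822;  b_77 = 13;  b_78 = 625
  b_79 = 399;  b_80 = 555;  b_81 = 992;  b_82 = 735;  b_83 = 332;  b_84 = 128
  b_85 = 876;  b_86 = 824;  b_87 = 342;  b_88 = 764;  b_89 = 562;  b_90 = 630
  b_91 = 717;  b_92 = 398;  b_93 = 895;  b_94 = 418;  b_95 = 149;  b_96 = 799
  b_97 = 770;  b_98 = 540;  b_99 = 38;  b_100 = 197;  b_101 = 623;  b_102 = 70
  b_103 = 416;  b_104 = 829;  b_105 = 660;  b_106 = 607;  b_107 = 465;  b_108 = 313
  b_109 = 534;  b_110 = 60;  b_111 = 789;  b_112 = 134;  b_113 = 854;  b_114 = 232
  b_115 = 831;  b_116 = 989;  b_117 = 746;  b_118 = 628;  b_119 = 388;  b_120 = 259
  b_121 = 732;  b_122 = 343;  b_123 = 424;  b_124 = 127;  b_125 = 207;  b_126 = 250
  b_127 = 765;  b_128 = 222;  b_129 = 195;  b_130 = 294;  b_131 = 940;  b_132 = 253
  b_133 = 754;  b_134 = 935;  b_135 = 944;  b_136 = 911;  b_137 = 23;  b_138 = 252
  b_139 = 85;  b_140 = 361;  b_141 = 358;  b_142 = 369;  b_143 = 665;  b_144 = 925
  b_145 = 308;  b_146 = 216;  b_147 = 217;  b_148 = 886;  b_149 = 451;  b_150 = 28
  b_151 = 570;  b_152 = 937;  b_153 = 264;  b_154 = 41;  b_155 = 186;  b_156 = 327
  b_157 = 819;  b_158 = 24;  b_159 = 921;  b_160 = 659;  b_161 = 947;  b_162 = 900
  b_163 = 736;  b_164 = 1001;  b_165 = 702;  b_166 = 453;  b_167 = 357;  b_168 = 709
  b_169 = 91;  b_170 = 339;  b_171 = 775;  b_172 = 858;  b_173 = 890;  b_174 = 100
  b_175 = 306;  b_176 = 896;  b_177 = 78;  b_178 = 723;  b_179 = 376;  b_180 = 303
  b_181 = 907;  b_182 = 374;  b_183 = 983;  b_184 = 768;  b_185 = 211;  b_186 = 908
  b_187 = 34;  b_188 = 548;  b_189 = 345;  b_190 = 753;  b_191 = 266;  b_192 = 370
  b_193 = 325;  b_194 = 490;  b_195 = 894;  b_196 = 758;  b_197 = 584;  b_198 = 213
  b_199 = 228;  b_200 = 173;  b_201 = 711;  b_202 = 420;  b_203 = 478;  b_204 = 938
  b_205 = 933;  b_206 = 615;  b_207 = 772;  b_208 = 869;  b_209 = 177;  b_210 = 360
  b_211 = 698;  b_212 = 804;  b_213 = 79;  b_214 = 383;  b_215 = 950;  b_216 = 889
  b_217 = 440;  b_218 = 741;  b_219 = 310;  b_220 = 545;  b_221 = 356;  b_222 = 40
  b_223 = 526;  b_224 = 762;  b_225 = 233;  b_226 = 491;  b_227 = 554;  b_228 = 323
  b_229 = 161;  b_230 = 755;  b_231 = 595;  b_232 = 509;  b_233 = 488;  b_234 = 565
  b_235 = 619;  b_236 = 421;  b_237 = 138;  b_238 = 503;  b_239 = 510;  b_240 = 148
  b_241 = 130;  b_242 = 196;  b_243 = 963;  b_244 = 505;  b_245 = 839;  b_246 = 287
  b_247 = 293;  b_248 = 271;  b_249 = 688;  b_250 = 168;  b_251 = 393;  b_252 = 577
  b_253 = 575;  b_254 = 246;  b_255 = 107;  b_256 = 953;  b_257 = 878;  b_258 = 144
  b_259 = 481;  b_260 = 927;  b_261 = 637;  b_262 = 355;  b_263 = 380;  b_264 = 961
  b_265 = 176;  b_266 = 700;  b_267 = 124;  b_268 = 218;  b_269 = 546;  b_270 = 16
  b_271 = 614;  b_272 = 103
b_273 = 669·103 = 295
b_274 = 669·295 = 600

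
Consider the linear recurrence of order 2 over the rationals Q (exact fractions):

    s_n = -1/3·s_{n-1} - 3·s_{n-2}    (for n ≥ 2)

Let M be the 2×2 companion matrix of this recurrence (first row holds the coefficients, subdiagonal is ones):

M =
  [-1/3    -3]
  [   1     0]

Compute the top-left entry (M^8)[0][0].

345358/6561

(M^8)[0][0] is the top entry after applying M 8 times to the unit state (1, 0). Equivalently it is h_{9} for the auxiliary sequence (h_n) obeying the same recurrence with h_1 = 1 and h_i = 0 for 0 ≤ i < 1:
h_2 = -1/3·1 + -3·0 = -1/3
h_3 = -1/3·-1/3 + -3·1 = -26/9
h_4 = -1/3·-26/9 + -3·-1/3 = 53/27
h_5 = -1/3·53/27 + -3·-26/9 = 649/81
h_6 = -1/3·649/81 + -3·53/27 = -2080/243
h_7 = -1/3·-2080/243 + -3·649/81 = -15443/729
h_8 = -1/3·-15443/729 + -3·-2080/243 = 71603/2187
h_9 = -1/3·71603/2187 + -3·-15443/729 = 345358/6561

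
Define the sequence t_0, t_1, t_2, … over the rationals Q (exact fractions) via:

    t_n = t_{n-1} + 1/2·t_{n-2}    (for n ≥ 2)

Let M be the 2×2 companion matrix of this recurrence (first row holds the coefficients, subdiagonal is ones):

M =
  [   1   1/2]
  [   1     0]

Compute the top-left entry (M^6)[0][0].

41/8

(M^6)[0][0] is the top entry after applying M 6 times to the unit state (1, 0). Equivalently it is h_{7} for the auxiliary sequence (h_n) obeying the same recurrence with h_1 = 1 and h_i = 0 for 0 ≤ i < 1:
h_2 = 1·1 + 1/2·0 = 1
h_3 = 1·1 + 1/2·1 = 3/2
h_4 = 1·3/2 + 1/2·1 = 2
h_5 = 1·2 + 1/2·3/2 = 11/4
h_6 = 1·11/4 + 1/2·2 = 15/4
h_7 = 1·15/4 + 1/2·11/4 = 41/8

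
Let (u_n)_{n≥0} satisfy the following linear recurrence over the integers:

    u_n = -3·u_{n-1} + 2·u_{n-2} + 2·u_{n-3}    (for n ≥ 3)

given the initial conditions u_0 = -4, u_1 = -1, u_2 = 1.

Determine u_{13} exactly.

u_3 = -3·1 + 2·-1 + 2·-4 = -13
u_4 = -3·-13 + 2·1 + 2·-1 = 39
u_5 = -3·39 + 2·-13 + 2·1 = -141
u_6 = -3·-141 + 2·39 + 2·-13 = 475
u_7 = -3·475 + 2·-141 + 2·39 = -1629
u_8 = -3·-1629 + 2·475 + 2·-141 = 5555
u_9 = -3·5555 + 2·-1629 + 2·475 = -18973
u_10 = -3·-18973 + 2·5555 + 2·-1629 = 64771
u_11 = -3·64771 + 2·-18973 + 2·5555 = -221149
u_12 = -3·-221149 + 2·64771 + 2·-18973 = 755043
u_13 = -3·755043 + 2·-221149 + 2·64771 = -2577885

-2577885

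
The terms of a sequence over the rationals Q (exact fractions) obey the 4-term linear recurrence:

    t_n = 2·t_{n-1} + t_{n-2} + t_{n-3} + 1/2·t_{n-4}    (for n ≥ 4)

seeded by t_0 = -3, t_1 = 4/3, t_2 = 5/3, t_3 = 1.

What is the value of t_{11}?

t_4 = 2·1 + 1·5/3 + 1·4/3 + 1/2·-3 = 7/2
t_5 = 2·7/2 + 1·1 + 1·5/3 + 1/2·4/3 = 31/3
t_6 = 2·31/3 + 1·7/2 + 1·1 + 1/2·5/3 = 26
t_7 = 2·26 + 1·31/3 + 1·7/2 + 1/2·1 = 199/3
t_8 = 2·199/3 + 1·26 + 1·31/3 + 1/2·7/2 = 683/4
t_9 = 2·683/4 + 1·199/3 + 1·26 + 1/2·31/3 = 439
t_10 = 2·439 + 1·683/4 + 1·199/3 + 1/2·26 = 13537/12
t_11 = 2·13537/12 + 1·439 + 1·683/4 + 1/2·199/3 = 34789/12

34789/12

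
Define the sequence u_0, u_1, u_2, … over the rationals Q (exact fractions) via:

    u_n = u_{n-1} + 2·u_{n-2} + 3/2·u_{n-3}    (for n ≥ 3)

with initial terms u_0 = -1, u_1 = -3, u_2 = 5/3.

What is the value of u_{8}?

u_3 = 1·5/3 + 2·-3 + 3/2·-1 = -35/6
u_4 = 1·-35/6 + 2·5/3 + 3/2·-3 = -7
u_5 = 1·-7 + 2·-35/6 + 3/2·5/3 = -97/6
u_6 = 1·-97/6 + 2·-7 + 3/2·-35/6 = -467/12
u_7 = 1·-467/12 + 2·-97/6 + 3/2·-7 = -327/4
u_8 = 1·-327/4 + 2·-467/12 + 3/2·-97/6 = -1103/6

-1103/6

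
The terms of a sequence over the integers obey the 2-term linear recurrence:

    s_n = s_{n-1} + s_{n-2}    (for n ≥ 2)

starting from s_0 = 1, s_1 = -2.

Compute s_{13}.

-322

s_2 = 1·-2 + 1·1 = -1
s_3 = 1·-1 + 1·-2 = -3
s_4 = 1·-3 + 1·-1 = -4
s_5 = 1·-4 + 1·-3 = -7
s_6 = 1·-7 + 1·-4 = -11
s_7 = 1·-11 + 1·-7 = -18
s_8 = 1·-18 + 1·-11 = -29
s_9 = 1·-29 + 1·-18 = -47
s_10 = 1·-47 + 1·-29 = -76
s_11 = 1·-76 + 1·-47 = -123
s_12 = 1·-123 + 1·-76 = -199
s_13 = 1·-199 + 1·-123 = -322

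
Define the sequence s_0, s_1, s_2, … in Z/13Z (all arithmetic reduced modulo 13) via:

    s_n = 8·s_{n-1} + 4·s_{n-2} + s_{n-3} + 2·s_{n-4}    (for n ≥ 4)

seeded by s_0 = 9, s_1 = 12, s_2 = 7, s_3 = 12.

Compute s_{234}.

s_4 = 8·12 + 4·7 + 1·12 + 2·9 = 11
s_5 = 8·11 + 4·12 + 1·7 + 2·12 = 11
s_6 = 8·11 + 4·11 + 1·12 + 2·7 = 2
s_7 = 8·2 + 4·11 + 1·11 + 2·12 = 4
s_8 = 8·4 + 4·2 + 1·11 + 2·11 = 8
s_9 = 8·8 + 4·4 + 1·2 + 2·11 = 0
Continuing the recurrence:
  s_10 = 1;  s_11 = 11;  s_12 = 4;  s_13 = 12;  s_14 = 8;  s_15 = 8
  s_16 = 12;  s_17 = 4;  s_18 = 0;  s_19 = 5;  s_20 = 3;  s_21 = 0
  s_22 = 4;  s_23 = 6;  s_24 = 5;  s_25 = 3;  s_26 = 6;  s_27 = 12
  s_28 = 3;  s_29 = 6;  s_30 = 6;  s_31 = 8;  s_32 = 9;  s_33 = 5
  s_34 = 5;  s_35 = 7;  s_36 = 8;  s_37 = 3;  s_38 = 8;  s_39 = 7
  s_40 = 3;  s_41 = 1;  s_42 = 4;  s_43 = 1;  s_44 = 5;  s_45 = 11
  s_46 = 0;  s_47 = 12;  s_48 = 0;  s_49 = 5;  s_50 = 0;  s_51 = 5
  s_52 = 6;  s_53 = 0;  s_54 = 3;  s_55 = 1;  s_56 = 6;  s_57 = 3
  s_58 = 3;  s_59 = 5;  s_60 = 2;  s_61 = 6;  s_62 = 2;  s_63 = 0
  s_64 = 5;  s_65 = 2;  s_66 = 1;  s_67 = 8;  s_68 = 2;  s_69 = 1
  s_70 = 0;  s_71 = 9;  s_72 = 12;  s_73 = 4;  s_74 = 11;  s_75 = 4
  s_76 = 0;  s_77 = 9;  s_78 = 7;  s_79 = 9;  s_80 = 5;  s_81 = 10
  s_82 = 6;  s_83 = 7;  s_84 = 9;  s_85 = 9;  s_86 = 10;  s_87 = 9
  s_88 = 9;  s_89 = 6;  s_90 = 9;  s_91 = 6;  s_92 = 4;  s_93 = 12
  s_94 = 6;  s_95 = 8;  s_96 = 4;  s_97 = 3;  s_98 = 8;  s_99 = 5
  s_100 = 5;  s_101 = 9;  s_102 = 9;  s_103 = 6;  s_104 = 12;  s_105 = 4
  s_106 = 0;  s_107 = 1;  s_108 = 10;  s_109 = 1;  s_110 = 10;  s_111 = 5
  s_112 = 10;  s_113 = 8;  s_114 = 12;  s_115 = 5;  s_116 = 12;  s_117 = 1
  s_118 = 7;  s_119 = 4;  s_120 = 7;  s_121 = 3;  s_122 = 5;  s_123 = 2
  s_124 = 1;  s_125 = 1;  s_126 = 11;  s_127 = 6;  s_128 = 4;  s_129 = 4
  s_130 = 11;  s_131 = 3;  s_132 = 2;  s_133 = 8;  s_134 = 6;  s_135 = 10
  s_136 = 12;  s_137 = 2;  s_138 = 8;  s_139 = 0;  s_140 = 6;  s_141 = 8
  s_142 = 0;  s_143 = 12;  s_144 = 12;  s_145 = 4;  s_146 = 1;  s_147 = 8
  s_148 = 5;  s_149 = 3;  s_150 = 2;  s_151 = 10;  s_152 = 10;  s_153 = 11
  s_154 = 12;  s_155 = 1;  s_156 = 9;  s_157 = 6;  s_158 = 5;  s_159 = 10
  s_160 = 7;  s_161 = 9;  s_162 = 3;  s_163 = 9;  s_164 = 3;  s_165 = 3
  s_166 = 12;  s_167 = 12;  s_168 = 10;  s_169 = 3;  s_170 = 9;  s_171 = 1
  s_172 = 2;  s_173 = 9;  s_174 = 8;  s_175 = 0;  s_176 = 6;  s_177 = 9
  s_178 = 8;  s_179 = 2;  s_180 = 4;  s_181 = 1;  s_182 = 3;  s_183 = 10
  s_184 = 10;  s_185 = 8;  s_186 = 3;  s_187 = 8;  s_188 = 0;  s_189 = 12
  s_190 = 6;  s_191 = 8;  s_192 = 9;  s_193 = 4;  s_194 = 10;  s_195 = 4
  s_196 = 3;  s_197 = 6;  s_198 = 6;  s_199 = 5;  s_200 = 11;  s_201 = 9
  s_202 = 3;  s_203 = 3;  s_204 = 2;  s_205 = 10;  s_206 = 6;  s_207 = 5
  s_208 = 0;  s_209 = 7;  s_210 = 8;  s_211 = 11;  s_212 = 10;  s_213 = 3
  s_214 = 0;  s_215 = 5;  s_216 = 11;  s_217 = 10;  s_218 = 12;  s_219 = 1
  s_220 = 10;  s_221 = 12;  s_222 = 5;  s_223 = 9;  s_224 = 7;  s_225 = 4
  s_226 = 1;  s_227 = 10;  s_228 = 11;  s_229 = 7;  s_230 = 8;  s_231 = 6
  s_232 = 5
s_233 = 8·5 + 4·6 + 1·8 + 2·7 = 8
s_234 = 8·8 + 4·5 + 1·6 + 2·8 = 2

2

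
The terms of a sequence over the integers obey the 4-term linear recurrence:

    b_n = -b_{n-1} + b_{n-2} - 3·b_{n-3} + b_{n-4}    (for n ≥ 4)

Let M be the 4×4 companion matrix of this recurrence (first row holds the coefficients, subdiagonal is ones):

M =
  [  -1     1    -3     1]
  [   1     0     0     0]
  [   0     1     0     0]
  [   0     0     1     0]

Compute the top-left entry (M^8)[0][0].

(M^8)[0][0] is the top entry after applying M 8 times to the unit state (1, 0, 0, 0). Equivalently it is h_{11} for the auxiliary sequence (h_n) obeying the same recurrence with h_3 = 1 and h_i = 0 for 0 ≤ i < 3:
h_4 = -1·1 + 1·0 + -3·0 + 1·0 = -1
h_5 = -1·-1 + 1·1 + -3·0 + 1·0 = 2
h_6 = -1·2 + 1·-1 + -3·1 + 1·0 = -6
h_7 = -1·-6 + 1·2 + -3·-1 + 1·1 = 12
h_8 = -1·12 + 1·-6 + -3·2 + 1·-1 = -25
h_9 = -1·-25 + 1·12 + -3·-6 + 1·2 = 57
h_10 = -1·57 + 1·-25 + -3·12 + 1·-6 = -124
h_11 = -1·-124 + 1·57 + -3·-25 + 1·12 = 268

268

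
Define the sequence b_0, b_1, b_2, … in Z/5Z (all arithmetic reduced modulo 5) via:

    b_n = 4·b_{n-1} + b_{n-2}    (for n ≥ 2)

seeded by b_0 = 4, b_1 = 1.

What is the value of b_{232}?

b_2 = 4·1 + 1·4 = 3
b_3 = 4·3 + 1·1 = 3
b_4 = 4·3 + 1·3 = 0
b_5 = 4·0 + 1·3 = 3
b_6 = 4·3 + 1·0 = 2
b_7 = 4·2 + 1·3 = 1
b_8 = 4·1 + 1·2 = 1
b_9 = 4·1 + 1·1 = 0
b_10 = 4·0 + 1·1 = 1
b_11 = 4·1 + 1·0 = 4
b_12 = 4·4 + 1·1 = 2
b_13 = 4·2 + 1·4 = 2
b_14 = 4·2 + 1·2 = 0
b_15 = 4·0 + 1·2 = 2
b_16 = 4·2 + 1·0 = 3
b_17 = 4·3 + 1·2 = 4
b_18 = 4·4 + 1·3 = 4
b_19 = 4·4 + 1·4 = 0
b_20 = 4·0 + 1·4 = 4
b_21 = 4·4 + 1·0 = 1
(b_20, b_21) = (4, 1) = (b_0, b_1), so the sequence has period 20.
232 ≡ 12 (mod 20), hence b_232 = b_12 = 2.

2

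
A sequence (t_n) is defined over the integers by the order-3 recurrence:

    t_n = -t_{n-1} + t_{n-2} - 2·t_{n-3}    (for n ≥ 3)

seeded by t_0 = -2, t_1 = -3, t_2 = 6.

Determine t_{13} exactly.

t_3 = -1·6 + 1·-3 + -2·-2 = -5
t_4 = -1·-5 + 1·6 + -2·-3 = 17
t_5 = -1·17 + 1·-5 + -2·6 = -34
t_6 = -1·-34 + 1·17 + -2·-5 = 61
t_7 = -1·61 + 1·-34 + -2·17 = -129
t_8 = -1·-129 + 1·61 + -2·-34 = 258
t_9 = -1·258 + 1·-129 + -2·61 = -509
t_10 = -1·-509 + 1·258 + -2·-129 = 1025
t_11 = -1·1025 + 1·-509 + -2·258 = -2050
t_12 = -1·-2050 + 1·1025 + -2·-509 = 4093
t_13 = -1·4093 + 1·-2050 + -2·1025 = -8193

-8193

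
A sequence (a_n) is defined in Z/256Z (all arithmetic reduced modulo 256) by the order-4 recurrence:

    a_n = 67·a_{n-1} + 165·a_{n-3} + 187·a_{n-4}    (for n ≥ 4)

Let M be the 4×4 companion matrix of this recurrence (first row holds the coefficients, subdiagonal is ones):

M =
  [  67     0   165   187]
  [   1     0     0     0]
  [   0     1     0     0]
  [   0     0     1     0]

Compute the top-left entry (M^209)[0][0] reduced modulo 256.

0

(M^209)[0][0] is the top entry after applying M 209 times to the unit state (1, 0, 0, 0). Equivalently it is h_{212} for the auxiliary sequence (h_n) obeying the same recurrence with h_3 = 1 and h_i = 0 for 0 ≤ i < 3:
h_4 = 67·1 + 0·0 + 165·0 + 187·0 = 67
h_5 = 67·67 + 0·1 + 165·0 + 187·0 = 137
h_6 = 67·137 + 0·67 + 165·1 + 187·0 = 128
h_7 = 67·128 + 0·137 + 165·67 + 187·1 = 106
h_8 = 67·106 + 0·128 + 165·137 + 187·67 = 252
h_9 = 67·252 + 0·106 + 165·128 + 187·137 = 135
Continuing the recurrence:
  h_10 = 39;  h_11 = 15;  h_12 = 4;  h_13 = 204;  h_14 = 140;  h_15 = 45
  h_16 = 47;  h_17 = 141;  h_18 = 44;  h_19 = 174;  h_20 = 192;  h_21 = 155
  h_22 = 219;  h_23 = 43;  h_24 = 104;  h_25 = 152;  h_26 = 120;  h_27 = 217
  h_28 = 187;  h_29 = 81;  h_30 = 184;  h_31 = 50;  h_32 = 228;  h_33 = 111
  h_34 = 175;  h_35 = 71;  h_36 = 172;  h_37 = 228;  h_38 = 68;  h_39 = 133
  h_40 = 103;  h_41 = 85;  h_42 = 164;  h_43 = 118;  h_44 = 232;  h_45 = 131
  h_46 = 35;  h_47 = 227;  h_48 = 80;  h_49 = 48;  h_50 = 112;  h_51 = 177
  h_52 = 179;  h_53 = 25;  h_54 = 112;  h_55 = 250;  h_56 = 76;  h_57 = 87
  h_58 = 183;  h_59 = 127;  h_60 = 212;  h_61 = 252;  h_62 = 124;  h_63 = 221
  h_64 = 31;  h_65 = 29;  h_66 = 156;  h_67 = 62;  h_68 = 144;  h_69 = 107
  h_70 = 235;  h_71 = 155;  h_72 = 184;  h_73 = 200;  h_74 = 232;  h_75 = 137
  h_76 = 43;  h_77 = 225;  h_78 = 168;  h_79 = 194;  h_80 = 52;  h_81 = 63
  h_82 = 63;  h_83 = 183;  h_84 = 124;  h_85 = 20;  h_86 = 52;  h_87 = 53
  h_88 = 87;  h_89 = 229;  h_90 = 20;  h_91 = 6;  h_92 = 184;  h_93 = 83
  h_94 = 51;  h_95 = 83;  h_96 = 160;  h_97 = 96;  h_98 = 224;  h_99 = 97
  h_100 = 35;  h_101 = 169;  h_102 = 96;  h_103 = 138;  h_104 = 156;  h_105 = 39
  h_106 = 71;  h_107 = 239;  h_108 = 164;  h_109 = 44;  h_110 = 108;  h_111 = 141
  h_112 = 15;  h_113 = 173;  h_114 = 12;  h_115 = 206;  h_116 = 96;  h_117 = 59
  h_118 = 251;  h_119 = 11;  h_120 = 8;  h_121 = 248;  h_122 = 88;  h_123 = 57
  h_124 = 155;  h_125 = 113;  h_126 = 152;  h_127 = 82;  h_128 = 132;  h_129 = 15
  h_130 = 207;  h_131 = 39;  h_132 = 76;  h_133 = 68;  h_134 = 36;  h_135 = 229
  h_136 = 71;  h_137 = 117;  h_138 = 132;  h_139 = 150;  h_140 = 136;  h_141 = 35
  h_142 = 67;  h_143 = 195;  h_144 = 240;  h_145 = 144;  h_146 = 80;  h_147 = 17
  h_148 = 147;  h_149 = 57;  h_150 = 80;  h_151 = 26;  h_152 = 236;  h_153 = 247
  h_154 = 215;  h_155 = 95;  h_156 = 116;  h_157 = 92;  h_158 = 92;  h_159 = 61
  h_160 = 255;  h_161 = 61;  h_162 = 124;  h_163 = 94;  h_164 = 48;  h_165 = 11
  h_166 = 11;  h_167 = 123;  h_168 = 88;  h_169 = 40;  h_170 = 200;  h_171 = 233
  h_172 = 11;  h_173 = 1;  h_174 = 136;  h_175 = 226;  h_176 = 212;  h_177 = 223
  h_178 = 95;  h_179 = 151;  h_180 = 28;  h_181 = 116;  h_182 = 20;  h_183 = 149
  h_184 = 55;  h_185 = 5;  h_186 = 244;  h_187 = 38;  h_188 = 88;  h_189 = 243
  h_190 = 83;  h_191 = 51;  h_192 = 64;  h_193 = 192;  h_194 = 192;  h_195 = 193
  h_196 = 3;  h_197 = 201;  h_198 = 64;  h_199 = 170;  h_200 = 60;  h_201 = 199
  h_202 = 103;  h_203 = 207;  h_204 = 68;  h_205 = 140;  h_206 = 76;  h_207 = 237
  h_208 = 239;  h_209 = 205;  h_210 = 236
h_211 = 67·236 + 0·205 + 165·239 + 187·237 = 238
h_212 = 67·238 + 0·236 + 165·205 + 187·239 = 0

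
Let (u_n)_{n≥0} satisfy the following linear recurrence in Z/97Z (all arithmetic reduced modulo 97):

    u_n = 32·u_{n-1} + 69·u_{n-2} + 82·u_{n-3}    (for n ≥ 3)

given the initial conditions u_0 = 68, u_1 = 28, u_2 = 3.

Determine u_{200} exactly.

u_3 = 32·3 + 69·28 + 82·68 = 38
u_4 = 32·38 + 69·3 + 82·28 = 33
u_5 = 32·33 + 69·38 + 82·3 = 44
u_6 = 32·44 + 69·33 + 82·38 = 11
u_7 = 32·11 + 69·44 + 82·33 = 80
u_8 = 32·80 + 69·11 + 82·44 = 40
Continuing the recurrence:
  u_9 = 39;  u_10 = 92;  u_11 = 88;  u_12 = 43;  u_13 = 54;  u_14 = 77
  u_15 = 16;  u_16 = 68;  u_17 = 88;  u_18 = 90;  u_19 = 75;  u_20 = 15
  u_21 = 37;  u_22 = 27;  u_23 = 88;  u_24 = 50;  u_25 = 89;  u_26 = 31
  u_27 = 78;  u_28 = 2;  u_29 = 34;  u_30 = 56;  u_31 = 34;  u_32 = 77
  u_33 = 90;  u_34 = 20;  u_35 = 69;  u_36 = 7;  u_37 = 29;  u_38 = 85
  u_39 = 57;  u_40 = 76;  u_41 = 46;  u_42 = 41;  u_43 = 48;  u_44 = 86
  u_45 = 17;  u_46 = 35;  u_47 = 33;  u_48 = 15;  u_49 = 1;  u_50 = 87
  u_51 = 9;  u_52 = 68;  u_53 = 37;  u_54 = 18;  u_55 = 72;  u_56 = 81
  u_57 = 15;  u_58 = 42;  u_59 = 0;  u_60 = 54;  u_61 = 31;  u_62 = 62
  u_63 = 15;  u_64 = 25;  u_65 = 32;  u_66 = 2;  u_67 = 54;  u_68 = 28
  u_69 = 33;  u_70 = 44;  u_71 = 64;  u_72 = 30;  u_73 = 60;  u_74 = 23
  u_75 = 61;  u_76 = 20;  u_77 = 42;  u_78 = 63;  u_79 = 55;  u_80 = 45
  u_81 = 22;  u_82 = 74;  u_83 = 10;  u_84 = 52;  u_85 = 80;  u_86 = 81
  u_87 = 57;  u_88 = 5;  u_89 = 65;  u_90 = 18;  u_91 = 39;  u_92 = 60
  u_93 = 73;  u_94 = 71;  u_95 = 7;  u_96 = 51;  u_97 = 80;  u_98 = 57
  u_99 = 80;  u_100 = 55;  u_101 = 23;  u_102 = 33;  u_103 = 72;  u_104 = 65
  u_105 = 54;  u_106 = 89;  u_107 = 70;  u_108 = 5;  u_109 = 66;  u_110 = 49
  u_111 = 33;  u_112 = 52;  u_113 = 5;  u_114 = 52;  u_115 = 65;  u_116 = 64
  u_117 = 30;  u_118 = 36;  u_119 = 31;  u_120 = 19;  u_121 = 73;  u_122 = 78
  u_123 = 70;  u_124 = 28;  u_125 = 94;  u_126 = 10;  u_127 = 81;  u_128 = 29
  u_129 = 62;  u_130 = 54;  u_131 = 42;  u_132 = 66;  u_133 = 29;  u_134 = 2
  u_135 = 8;  u_136 = 56;  u_137 = 83;  u_138 = 95;  u_139 = 70;  u_140 = 81
  u_141 = 80;  u_142 = 18;  u_143 = 31;  u_144 = 64;  u_145 = 37;  u_146 = 91
  u_147 = 43;  u_148 = 19;  u_149 = 76;  u_150 = 91;  u_151 = 14;  u_152 = 58
  u_153 = 2;  u_154 = 73;  u_155 = 52;  u_156 = 75;  u_157 = 43;  u_158 = 48
  u_159 = 80;  u_160 = 86;  u_161 = 83;  u_162 = 18;  u_163 = 66;  u_164 = 72
  u_165 = 89;  u_166 = 36;  u_167 = 5;  u_168 = 48;  u_169 = 80;  u_170 = 74
  u_171 = 87;  u_172 = 94;  u_173 = 44;  u_174 = 90;  u_175 = 44;  u_176 = 71
  u_177 = 78;  u_178 = 42;  u_179 = 35;  u_180 = 35;  u_181 = 92;  u_182 = 81
  u_183 = 73;  u_184 = 46;  u_185 = 56;  u_186 = 88;  u_187 = 73;  u_188 = 2
  u_189 = 95;  u_190 = 46;  u_191 = 43;  u_192 = 21;  u_193 = 39;  u_194 = 15
  u_195 = 43;  u_196 = 80;  u_197 = 64;  u_198 = 36
u_199 = 32·36 + 69·64 + 82·80 = 3
u_200 = 32·3 + 69·36 + 82·64 = 68

68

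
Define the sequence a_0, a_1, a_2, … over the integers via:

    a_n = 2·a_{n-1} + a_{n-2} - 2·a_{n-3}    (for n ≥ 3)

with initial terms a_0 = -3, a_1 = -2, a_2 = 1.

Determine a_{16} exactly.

87377

a_3 = 2·1 + 1·-2 + -2·-3 = 6
a_4 = 2·6 + 1·1 + -2·-2 = 17
a_5 = 2·17 + 1·6 + -2·1 = 38
a_6 = 2·38 + 1·17 + -2·6 = 81
a_7 = 2·81 + 1·38 + -2·17 = 166
a_8 = 2·166 + 1·81 + -2·38 = 337
a_9 = 2·337 + 1·166 + -2·81 = 678
a_10 = 2·678 + 1·337 + -2·166 = 1361
a_11 = 2·1361 + 1·678 + -2·337 = 2726
a_12 = 2·2726 + 1·1361 + -2·678 = 5457
a_13 = 2·5457 + 1·2726 + -2·1361 = 10918
a_14 = 2·10918 + 1·5457 + -2·2726 = 21841
a_15 = 2·21841 + 1·10918 + -2·5457 = 43686
a_16 = 2·43686 + 1·21841 + -2·10918 = 87377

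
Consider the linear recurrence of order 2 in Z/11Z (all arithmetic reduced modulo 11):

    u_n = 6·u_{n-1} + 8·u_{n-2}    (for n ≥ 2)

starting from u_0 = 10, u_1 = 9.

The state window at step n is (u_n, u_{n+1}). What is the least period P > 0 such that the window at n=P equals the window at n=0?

n=0: window = (10, 9)
n=1: window = (9, 2)
n=2: window = (2, 7)
n=3: window = (7, 3)
n=4: window = (3, 8)
n=5: window = (8, 6)
n=6: window = (6, 1)
n=7: window = (1, 10)
n=8: window = (10, 2)
n=9: window = (2, 4)
n=10: window = (4, 7)
n=11: window = (7, 8)
n=12: window = (8, 5)
n=13: window = (5, 6)
n=14: window = (6, 10)
n=15: window = (10, 9)
window at n=15 equals window at n=0 → period = 15

15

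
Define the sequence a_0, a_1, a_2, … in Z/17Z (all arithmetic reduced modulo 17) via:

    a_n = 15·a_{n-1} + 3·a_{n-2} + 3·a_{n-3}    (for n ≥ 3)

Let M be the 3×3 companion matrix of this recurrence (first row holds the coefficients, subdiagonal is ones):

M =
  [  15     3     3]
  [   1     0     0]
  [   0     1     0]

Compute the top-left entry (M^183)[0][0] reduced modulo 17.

2

(M^183)[0][0] is the top entry after applying M 183 times to the unit state (1, 0, 0). Equivalently it is h_{185} for the auxiliary sequence (h_n) obeying the same recurrence with h_2 = 1 and h_i = 0 for 0 ≤ i < 2:
h_3 = 15·1 + 3·0 + 3·0 = 15
h_4 = 15·15 + 3·1 + 3·0 = 7
h_5 = 15·7 + 3·15 + 3·1 = 0
h_6 = 15·0 + 3·7 + 3·15 = 15
h_7 = 15·15 + 3·0 + 3·7 = 8
h_8 = 15·8 + 3·15 + 3·0 = 12
Continuing the recurrence:
  h_9 = 11;  h_10 = 4;  h_11 = 10;  h_12 = 8;  h_13 = 9;  h_14 = 2
  h_15 = 13;  h_16 = 7;  h_17 = 14;  h_18 = 15;  h_19 = 16;  h_20 = 4
  h_21 = 0;  h_22 = 9;  h_23 = 11;  h_24 = 5;  h_25 = 16;  h_26 = 16
  h_27 = 14;  h_28 = 0;  h_29 = 5;  h_30 = 15;  h_31 = 2;  h_32 = 5
  h_33 = 7;  h_34 = 7;  h_35 = 5;  h_36 = 15;  h_37 = 6;  h_38 = 14
  h_39 = 1;  h_40 = 7;  h_41 = 14;  h_42 = 13;  h_43 = 3;  h_44 = 7
  h_45 = 0;  h_46 = 13;  h_47 = 12;  h_48 = 15;  h_49 = 11;  h_50 = 8
  h_51 = 11;  h_52 = 1;  h_53 = 4;  h_54 = 11;  h_55 = 10;  h_56 = 8
  h_57 = 13;  h_58 = 11;  h_59 = 7;  h_60 = 7;  h_61 = 6;  h_62 = 13
  h_63 = 13;  h_64 = 14;  h_65 = 16;  h_66 = 15;  h_67 = 9;  h_68 = 7
  h_69 = 7;  h_70 = 0;  h_71 = 8;  h_72 = 5;  h_73 = 14;  h_74 = 11
  h_75 = 1;  h_76 = 5;  h_77 = 9;  h_78 = 0;  h_79 = 8;  h_80 = 11
  h_81 = 2;  h_82 = 2;  h_83 = 1;  h_84 = 10;  h_85 = 6;  h_86 = 4
  h_87 = 6;  h_88 = 1;  h_89 = 11;  h_90 = 16;  h_91 = 4;  h_92 = 5
  h_93 = 16;  h_94 = 12;  h_95 = 5;  h_96 = 6;  h_97 = 5;  h_98 = 6
  h_99 = 4;  h_100 = 8;  h_101 = 14;  h_102 = 8;  h_103 = 16;  h_104 = 0
  h_105 = 4;  h_106 = 6;  h_107 = 0;  h_108 = 13;  h_109 = 9;  h_110 = 4
  h_111 = 7;  h_112 = 8;  h_113 = 0;  h_114 = 11;  h_115 = 2;  h_116 = 12
  h_117 = 15;  h_118 = 12;  h_119 = 6;  h_120 = 1;  h_121 = 1;  h_122 = 2
  h_123 = 2;  h_124 = 5;  h_125 = 2;  h_126 = 0;  h_127 = 4;  h_128 = 15
  h_129 = 16;  h_130 = 8;  h_131 = 9;  h_132 = 3;  h_133 = 11;  h_134 = 14
  h_135 = 14;  h_136 = 13;  h_137 = 7;  h_138 = 16;  h_139 = 11;  h_140 = 13
  h_141 = 4;  h_142 = 13;  h_143 = 8;  h_144 = 1;  h_145 = 10;  h_146 = 7
  h_147 = 2;  h_148 = 13;  h_149 = 1;  h_150 = 9;  h_151 = 7;  h_152 = 16
  h_153 = 16;  h_154 = 3;  h_155 = 5;  h_156 = 13;  h_157 = 15;  h_158 = 7
  h_159 = 2;  h_160 = 11;  h_161 = 5;  h_162 = 12;  h_163 = 7;  h_164 = 3
  h_165 = 0;  h_166 = 13;  h_167 = 0;  h_168 = 5;  h_169 = 12;  h_170 = 8
  h_171 = 1;  h_172 = 7;  h_173 = 13;  h_174 = 15;  h_175 = 13;  h_176 = 7
  h_177 = 2;  h_178 = 5;  h_179 = 0;  h_180 = 4;  h_181 = 7;  h_182 = 15
  h_183 = 3
h_184 = 15·3 + 3·15 + 3·7 = 9
h_185 = 15·9 + 3·3 + 3·15 = 2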